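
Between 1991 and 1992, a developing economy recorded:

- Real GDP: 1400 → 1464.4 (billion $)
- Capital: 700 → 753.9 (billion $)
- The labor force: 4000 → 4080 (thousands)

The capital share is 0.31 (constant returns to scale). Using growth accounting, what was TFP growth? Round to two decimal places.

TFP grew 0.83%.

Real GDP growth = (1464.4 − 1400) / 1400 = 4.6%.
Capital growth = (753.9 − 700) / 700 = 7.7%.
The labor force growth = (4080 − 4000) / 4000 = 2%.
Labor's share = 1 − 0.31 = 0.69.
Capital: 0.31 × 7.7 = 2.387 pp.
The labor force: 0.69 × 2 = 1.38 pp.
TFP growth = 4.6 − 3.767 = 0.833%.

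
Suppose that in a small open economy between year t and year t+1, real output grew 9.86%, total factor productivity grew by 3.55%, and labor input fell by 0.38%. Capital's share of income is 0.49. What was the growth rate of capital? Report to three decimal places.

Labor's share = 1 − 0.49 = 0.51.
gY = gA + 0.51×(-0.38) + 0.49×g.
0.49×g = 9.86 − 3.55 + 0.1938 = 6.5038.
g = 6.5038 / 0.49 = 13.27306%.

Capital growth was 13.273%.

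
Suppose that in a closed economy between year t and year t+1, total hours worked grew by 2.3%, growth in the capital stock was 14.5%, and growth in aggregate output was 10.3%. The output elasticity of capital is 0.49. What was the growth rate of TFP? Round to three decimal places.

Labor's share = 1 − 0.49 = 0.51.
The capital stock: 0.49 × 14.5 = 7.105 pp.
Total hours worked: 0.51 × 2.3 = 1.173 pp.
TFP growth = 10.3 − 8.278 = 2.022%.

TFP grew 2.022%.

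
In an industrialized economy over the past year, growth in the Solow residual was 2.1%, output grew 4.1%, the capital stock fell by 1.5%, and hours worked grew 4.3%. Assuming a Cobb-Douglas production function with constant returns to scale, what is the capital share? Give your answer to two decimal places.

gY = gA + α·gK + (1−α)·gL, so gY − gA − gL = α(gK − gL).
4.1 − 2.1 − 4.3 = α × (-1.5 − 4.3).
-2.3 = -5.8 α, so α = 0.3966.

The capital share is 0.40.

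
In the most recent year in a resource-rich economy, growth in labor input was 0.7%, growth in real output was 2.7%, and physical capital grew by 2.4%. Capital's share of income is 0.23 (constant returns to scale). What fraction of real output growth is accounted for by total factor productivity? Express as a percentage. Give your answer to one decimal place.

Total factor productivity accounted for 59.6% of growth.

Labor's share = 1 − 0.23 = 0.77.
Physical capital: 0.23 × 2.4 = 0.552 pp.
Labor input: 0.77 × 0.7 = 0.539 pp.
TFP growth = 2.7 − 1.091 = 1.609%.
TFP share of growth = 1.609 / 2.7 × 100 = 59.593%.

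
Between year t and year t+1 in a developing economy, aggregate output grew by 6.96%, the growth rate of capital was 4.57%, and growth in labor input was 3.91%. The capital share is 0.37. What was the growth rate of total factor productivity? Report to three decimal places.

Labor's share = 1 − 0.37 = 0.63.
Capital: 0.37 × 4.57 = 1.6909 pp.
Labor input: 0.63 × 3.91 = 2.4633 pp.
TFP growth = 6.96 − 4.1542 = 2.8058%.

2.806%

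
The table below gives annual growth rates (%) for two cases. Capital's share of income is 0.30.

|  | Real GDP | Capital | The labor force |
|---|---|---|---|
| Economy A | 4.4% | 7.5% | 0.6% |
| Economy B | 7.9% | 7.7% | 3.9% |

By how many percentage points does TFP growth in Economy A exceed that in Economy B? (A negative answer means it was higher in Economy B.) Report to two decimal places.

Labor's share = 1 − 0.3 = 0.7.
Economy A: TFP = 4.4 − 2.25 − 0.42 = 1.73%.
Economy B: TFP = 7.9 − 2.31 − 2.73 = 2.86%.
Difference = 1.73 − (2.86) = -1.13 pp.

-1.13 percentage points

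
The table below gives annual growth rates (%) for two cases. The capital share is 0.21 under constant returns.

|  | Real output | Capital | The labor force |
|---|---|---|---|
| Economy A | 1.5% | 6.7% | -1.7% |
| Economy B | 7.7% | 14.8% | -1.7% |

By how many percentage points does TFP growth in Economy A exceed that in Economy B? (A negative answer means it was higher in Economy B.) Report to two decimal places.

Labor's share = 1 − 0.21 = 0.79.
Economy A: TFP = 1.5 − 1.407 + 1.343 = 1.436%.
Economy B: TFP = 7.7 − 3.108 + 1.343 = 5.935%.
Difference = 1.436 − (5.935) = -4.499 pp.

-4.50 percentage points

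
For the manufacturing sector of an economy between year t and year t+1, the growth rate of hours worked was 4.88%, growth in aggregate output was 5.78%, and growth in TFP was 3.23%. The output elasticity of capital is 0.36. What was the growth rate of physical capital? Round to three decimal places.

Labor's share = 1 − 0.36 = 0.64.
gY = gA + 0.64×4.88 + 0.36×g.
0.36×g = 5.78 − 3.23 − 3.1232 = -0.5732.
g = -0.5732 / 0.36 = -1.59222%.

-1.592%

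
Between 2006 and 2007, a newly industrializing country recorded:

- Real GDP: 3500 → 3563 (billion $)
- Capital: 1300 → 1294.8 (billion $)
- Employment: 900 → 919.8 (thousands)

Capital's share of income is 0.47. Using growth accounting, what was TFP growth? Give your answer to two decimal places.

Real GDP growth = (3563 − 3500) / 3500 = 1.8%.
Capital growth = (1294.8 − 1300) / 1300 = -0.4%.
Employment growth = (919.8 − 900) / 900 = 2.2%.
Labor's share = 1 − 0.47 = 0.53.
Capital: 0.47 × (-0.4) = -0.188 pp.
Employment: 0.53 × 2.2 = 1.166 pp.
TFP growth = 1.8 − 0.978 = 0.822%.

0.82%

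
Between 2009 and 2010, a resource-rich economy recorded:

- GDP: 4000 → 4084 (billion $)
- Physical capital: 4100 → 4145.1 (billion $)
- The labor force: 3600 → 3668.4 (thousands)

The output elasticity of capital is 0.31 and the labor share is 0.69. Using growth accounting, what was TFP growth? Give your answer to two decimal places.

GDP growth = (4084 − 4000) / 4000 = 2.1%.
Physical capital growth = (4145.1 − 4100) / 4100 = 1.1%.
The labor force growth = (3668.4 − 3600) / 3600 = 1.9%.
Labor's share = 1 − 0.31 = 0.69.
Physical capital: 0.31 × 1.1 = 0.341 pp.
The labor force: 0.69 × 1.9 = 1.311 pp.
TFP growth = 2.1 − 1.652 = 0.448%.

0.45%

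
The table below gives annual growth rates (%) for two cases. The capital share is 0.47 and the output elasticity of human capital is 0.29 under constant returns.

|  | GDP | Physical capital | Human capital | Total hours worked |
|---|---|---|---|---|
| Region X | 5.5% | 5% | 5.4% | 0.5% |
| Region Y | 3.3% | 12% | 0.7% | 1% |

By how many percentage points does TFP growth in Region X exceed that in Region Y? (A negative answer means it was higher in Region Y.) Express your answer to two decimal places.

4.25 percentage points

Labor's share = 1 − 0.47 − 0.29 = 0.24.
Region X: TFP = 5.5 − 2.35 − 1.566 − 0.12 = 1.464%.
Region Y: TFP = 3.3 − 5.64 − 0.203 − 0.24 = -2.783%.
Difference = 1.464 − (-2.783) = 4.247 pp.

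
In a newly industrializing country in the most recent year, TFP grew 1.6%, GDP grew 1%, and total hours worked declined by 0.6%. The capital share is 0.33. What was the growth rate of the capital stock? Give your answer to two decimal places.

-0.60%

Labor's share = 1 − 0.33 = 0.67.
gY = gA + 0.67×(-0.6) + 0.33×g.
0.33×g = 1 − 1.6 + 0.402 = -0.198.
g = -0.198 / 0.33 = -0.6%.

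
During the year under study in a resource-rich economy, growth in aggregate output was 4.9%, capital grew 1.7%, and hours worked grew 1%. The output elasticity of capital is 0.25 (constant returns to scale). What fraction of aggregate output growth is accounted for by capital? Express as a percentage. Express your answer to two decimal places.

8.67%

Capital contributed 0.25 × 1.7 = 0.425 pp.
Share of growth = 0.425 / 4.9 × 100 = 8.6735%.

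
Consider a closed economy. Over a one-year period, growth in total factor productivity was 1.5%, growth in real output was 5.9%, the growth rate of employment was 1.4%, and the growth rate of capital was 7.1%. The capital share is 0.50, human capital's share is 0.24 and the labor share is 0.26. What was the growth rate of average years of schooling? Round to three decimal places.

2.025%

Labor's share = 1 − 0.5 − 0.24 = 0.26.
gY = gA + 0.5×7.1 + 0.26×1.4 + 0.24×g.
0.24×g = 5.9 − 1.5 − 3.914 = 0.486.
g = 0.486 / 0.24 = 2.025%.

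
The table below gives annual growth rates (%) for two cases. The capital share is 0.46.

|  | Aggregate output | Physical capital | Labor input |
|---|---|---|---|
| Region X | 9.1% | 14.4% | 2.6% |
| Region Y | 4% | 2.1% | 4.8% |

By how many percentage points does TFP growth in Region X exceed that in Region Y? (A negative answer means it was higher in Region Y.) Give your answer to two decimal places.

Labor's share = 1 − 0.46 = 0.54.
Region X: TFP = 9.1 − 6.624 − 1.404 = 1.072%.
Region Y: TFP = 4 − 0.966 − 2.592 = 0.442%.
Difference = 1.072 − (0.442) = 0.63 pp.

0.63 percentage points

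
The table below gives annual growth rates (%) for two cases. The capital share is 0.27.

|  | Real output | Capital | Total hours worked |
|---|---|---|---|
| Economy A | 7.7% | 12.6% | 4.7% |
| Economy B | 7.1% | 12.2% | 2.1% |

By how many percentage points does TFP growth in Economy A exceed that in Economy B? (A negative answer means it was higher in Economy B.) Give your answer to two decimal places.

-1.41 percentage points

Labor's share = 1 − 0.27 = 0.73.
Economy A: TFP = 7.7 − 3.402 − 3.431 = 0.867%.
Economy B: TFP = 7.1 − 3.294 − 1.533 = 2.273%.
Difference = 0.867 − (2.273) = -1.406 pp.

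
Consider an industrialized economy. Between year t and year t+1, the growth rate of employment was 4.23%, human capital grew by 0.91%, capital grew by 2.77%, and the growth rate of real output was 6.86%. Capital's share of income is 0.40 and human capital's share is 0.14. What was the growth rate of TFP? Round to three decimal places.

TFP growth was 3.679%.

Labor's share = 1 − 0.4 − 0.14 = 0.46.
Capital: 0.4 × 2.77 = 1.108 pp.
Human capital: 0.14 × 0.91 = 0.1274 pp.
Employment: 0.46 × 4.23 = 1.9458 pp.
TFP growth = 6.86 − 3.1812 = 3.6788%.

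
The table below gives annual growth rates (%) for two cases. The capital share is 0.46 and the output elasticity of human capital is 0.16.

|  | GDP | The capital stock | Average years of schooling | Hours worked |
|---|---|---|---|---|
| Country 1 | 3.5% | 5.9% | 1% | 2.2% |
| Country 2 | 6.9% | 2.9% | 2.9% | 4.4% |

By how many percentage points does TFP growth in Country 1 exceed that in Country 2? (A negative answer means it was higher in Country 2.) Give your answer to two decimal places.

-3.64 percentage points

Labor's share = 1 − 0.46 − 0.16 = 0.38.
Country 1: TFP = 3.5 − 2.714 − 0.16 − 0.836 = -0.21%.
Country 2: TFP = 6.9 − 1.334 − 0.464 − 1.672 = 3.43%.
Difference = -0.21 − (3.43) = -3.64 pp.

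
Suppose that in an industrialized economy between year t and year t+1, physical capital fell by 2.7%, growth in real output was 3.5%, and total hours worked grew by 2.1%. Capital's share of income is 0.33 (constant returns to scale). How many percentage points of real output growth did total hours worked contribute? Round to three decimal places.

Labor's share = 1 − 0.33 = 0.67.
Contribution = share × growth = 0.67 × 2.1 = 1.407 pp.

1.407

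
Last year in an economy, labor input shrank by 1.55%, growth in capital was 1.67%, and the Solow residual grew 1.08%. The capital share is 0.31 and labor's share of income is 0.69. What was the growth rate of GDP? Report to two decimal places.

Labor's share = 1 − 0.31 = 0.69.
Capital: 0.31 × 1.67 = 0.5177 pp.
Labor input: 0.69 × (-1.55) = -1.0695 pp.
Output growth = 1.08 + (-0.5518) = 0.5282%.

GDP grew 0.53%.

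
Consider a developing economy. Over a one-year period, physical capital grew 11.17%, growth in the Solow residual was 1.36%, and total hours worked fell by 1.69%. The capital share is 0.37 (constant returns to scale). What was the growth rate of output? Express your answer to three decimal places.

Labor's share = 1 − 0.37 = 0.63.
Physical capital: 0.37 × 11.17 = 4.1329 pp.
Total hours worked: 0.63 × (-1.69) = -1.0647 pp.
Output growth = 1.36 + 3.0682 = 4.4282%.

Output grew 4.428%.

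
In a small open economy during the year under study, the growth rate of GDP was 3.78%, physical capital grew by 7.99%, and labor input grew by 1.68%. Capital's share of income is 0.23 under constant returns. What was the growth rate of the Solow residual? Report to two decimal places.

The Solow residual grew 0.65%.

Labor's share = 1 − 0.23 = 0.77.
Physical capital: 0.23 × 7.99 = 1.8377 pp.
Labor input: 0.77 × 1.68 = 1.2936 pp.
TFP growth = 3.78 − 3.1313 = 0.6487%.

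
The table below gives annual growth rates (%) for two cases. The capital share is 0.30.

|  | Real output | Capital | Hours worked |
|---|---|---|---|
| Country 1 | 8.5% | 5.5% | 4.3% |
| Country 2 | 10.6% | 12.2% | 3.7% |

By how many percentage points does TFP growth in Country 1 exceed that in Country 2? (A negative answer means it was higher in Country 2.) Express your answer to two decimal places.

Labor's share = 1 − 0.3 = 0.7.
Country 1: TFP = 8.5 − 1.65 − 3.01 = 3.84%.
Country 2: TFP = 10.6 − 3.66 − 2.59 = 4.35%.
Difference = 3.84 − (4.35) = -0.51 pp.

-0.51 percentage points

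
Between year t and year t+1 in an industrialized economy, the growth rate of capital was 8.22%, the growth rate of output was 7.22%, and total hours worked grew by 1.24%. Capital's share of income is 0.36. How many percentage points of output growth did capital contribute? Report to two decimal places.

Contribution = share × growth = 0.36 × 8.22 = 2.9592 pp.

2.96 pp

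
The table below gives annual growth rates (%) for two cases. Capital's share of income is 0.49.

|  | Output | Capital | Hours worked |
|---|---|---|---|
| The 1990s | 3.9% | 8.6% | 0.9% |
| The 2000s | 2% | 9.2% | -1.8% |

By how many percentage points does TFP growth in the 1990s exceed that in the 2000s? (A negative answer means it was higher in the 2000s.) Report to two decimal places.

Labor's share = 1 − 0.49 = 0.51.
The 1990s: TFP = 3.9 − 4.214 − 0.459 = -0.773%.
The 2000s: TFP = 2 − 4.508 + 0.918 = -1.59%.
Difference = -0.773 − (-1.59) = 0.817 pp.

0.82 percentage points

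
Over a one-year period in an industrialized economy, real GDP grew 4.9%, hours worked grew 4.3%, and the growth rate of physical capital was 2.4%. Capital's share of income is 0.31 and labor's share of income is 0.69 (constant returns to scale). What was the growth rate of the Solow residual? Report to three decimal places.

1.189%

Labor's share = 1 − 0.31 = 0.69.
Physical capital: 0.31 × 2.4 = 0.744 pp.
Hours worked: 0.69 × 4.3 = 2.967 pp.
TFP growth = 4.9 − 3.711 = 1.189%.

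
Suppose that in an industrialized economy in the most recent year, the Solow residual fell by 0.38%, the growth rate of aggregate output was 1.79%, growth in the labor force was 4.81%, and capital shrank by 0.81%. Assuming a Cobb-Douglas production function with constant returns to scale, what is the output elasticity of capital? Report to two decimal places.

gY = gA + α·gK + (1−α)·gL, so gY − gA − gL = α(gK − gL).
1.79 + 0.38 − 4.81 = α × (-0.81 − 4.81).
-2.64 = -5.62 α, so α = 0.4698.

The output elasticity of capital is 0.47.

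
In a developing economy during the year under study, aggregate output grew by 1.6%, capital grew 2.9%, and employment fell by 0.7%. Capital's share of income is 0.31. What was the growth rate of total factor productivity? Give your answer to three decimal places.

Labor's share = 1 − 0.31 = 0.69.
Capital: 0.31 × 2.9 = 0.899 pp.
Employment: 0.69 × (-0.7) = -0.483 pp.
TFP growth = 1.6 − 0.416 = 1.184%.

Total factor productivity grew 1.184%.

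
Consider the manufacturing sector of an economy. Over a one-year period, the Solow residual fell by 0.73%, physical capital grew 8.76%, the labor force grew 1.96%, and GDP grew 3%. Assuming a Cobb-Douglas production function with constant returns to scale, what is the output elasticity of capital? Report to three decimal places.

gY = gA + α·gK + (1−α)·gL, so gY − gA − gL = α(gK − gL).
3 + 0.73 − 1.96 = α × (8.76 − 1.96).
1.77 = 6.8 α, so α = 0.26029.

0.260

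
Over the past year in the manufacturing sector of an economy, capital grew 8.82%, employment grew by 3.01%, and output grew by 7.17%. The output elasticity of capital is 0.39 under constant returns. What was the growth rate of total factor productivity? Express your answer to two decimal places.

Labor's share = 1 − 0.39 = 0.61.
Capital: 0.39 × 8.82 = 3.4398 pp.
Employment: 0.61 × 3.01 = 1.8361 pp.
TFP growth = 7.17 − 5.2759 = 1.8941%.

1.89%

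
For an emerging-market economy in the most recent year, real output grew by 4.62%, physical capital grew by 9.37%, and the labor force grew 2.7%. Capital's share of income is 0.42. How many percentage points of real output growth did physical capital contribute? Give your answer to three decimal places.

3.935 pp

Contribution = share × growth = 0.42 × 9.37 = 3.9354 pp.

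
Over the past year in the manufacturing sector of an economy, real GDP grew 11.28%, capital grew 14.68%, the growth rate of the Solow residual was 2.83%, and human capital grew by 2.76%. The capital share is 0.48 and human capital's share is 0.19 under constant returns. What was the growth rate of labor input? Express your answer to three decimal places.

2.664%

Labor's share = 1 − 0.48 − 0.19 = 0.33.
gY = gA + 0.48×14.68 + 0.19×2.76 + 0.33×g.
0.33×g = 11.28 − 2.83 − 7.5708 = 0.8792.
g = 0.8792 / 0.33 = 2.66424%.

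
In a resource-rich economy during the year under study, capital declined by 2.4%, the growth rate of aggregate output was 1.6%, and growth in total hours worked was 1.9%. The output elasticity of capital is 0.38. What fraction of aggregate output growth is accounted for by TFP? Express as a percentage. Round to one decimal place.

TFP accounted for 83.4% of growth.

Labor's share = 1 − 0.38 = 0.62.
Capital: 0.38 × (-2.4) = -0.912 pp.
Total hours worked: 0.62 × 1.9 = 1.178 pp.
TFP growth = 1.6 − 0.266 = 1.334%.
TFP share of growth = 1.334 / 1.6 × 100 = 83.375%.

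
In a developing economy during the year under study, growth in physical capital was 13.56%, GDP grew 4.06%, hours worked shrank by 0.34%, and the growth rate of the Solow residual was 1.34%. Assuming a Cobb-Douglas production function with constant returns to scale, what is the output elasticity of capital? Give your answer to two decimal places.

The output elasticity of capital is 0.22.

gY = gA + α·gK + (1−α)·gL, so gY − gA − gL = α(gK − gL).
4.06 − 1.34 + 0.34 = α × (13.56 − (-0.34)).
3.06 = 13.9 α, so α = 0.2201.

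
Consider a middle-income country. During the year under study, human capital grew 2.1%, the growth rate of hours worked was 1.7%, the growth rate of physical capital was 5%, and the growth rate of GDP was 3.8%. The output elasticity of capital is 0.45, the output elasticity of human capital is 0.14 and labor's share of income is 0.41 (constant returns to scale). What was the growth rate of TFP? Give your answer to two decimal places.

Labor's share = 1 − 0.45 − 0.14 = 0.41.
Physical capital: 0.45 × 5 = 2.25 pp.
Human capital: 0.14 × 2.1 = 0.294 pp.
Hours worked: 0.41 × 1.7 = 0.697 pp.
TFP growth = 3.8 − 3.241 = 0.559%.

0.56%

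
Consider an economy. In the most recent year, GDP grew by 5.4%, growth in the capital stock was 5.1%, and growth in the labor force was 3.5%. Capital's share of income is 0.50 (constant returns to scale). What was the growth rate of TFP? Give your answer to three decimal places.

Labor's share = 1 − 0.5 = 0.5.
The capital stock: 0.5 × 5.1 = 2.55 pp.
The labor force: 0.5 × 3.5 = 1.75 pp.
TFP growth = 5.4 − 4.3 = 1.1%.

TFP growth was 1.100%.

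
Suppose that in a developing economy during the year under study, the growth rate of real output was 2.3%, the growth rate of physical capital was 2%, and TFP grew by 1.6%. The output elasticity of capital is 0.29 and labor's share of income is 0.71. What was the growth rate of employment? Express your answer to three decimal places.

Labor's share = 1 − 0.29 = 0.71.
gY = gA + 0.29×2 + 0.71×g.
0.71×g = 2.3 − 1.6 − 0.58 = 0.12.
g = 0.12 / 0.71 = 0.16901%.

0.169%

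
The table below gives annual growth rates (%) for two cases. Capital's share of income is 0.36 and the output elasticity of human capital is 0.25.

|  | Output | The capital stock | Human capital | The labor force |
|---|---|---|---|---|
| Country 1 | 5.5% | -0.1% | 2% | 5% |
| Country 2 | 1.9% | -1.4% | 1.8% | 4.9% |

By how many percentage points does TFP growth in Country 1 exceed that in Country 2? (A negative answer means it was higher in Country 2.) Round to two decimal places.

3.04 percentage points

Labor's share = 1 − 0.36 − 0.25 = 0.39.
Country 1: TFP = 5.5 + 0.036 − 0.5 − 1.95 = 3.086%.
Country 2: TFP = 1.9 + 0.504 − 0.45 − 1.911 = 0.043%.
Difference = 3.086 − (0.043) = 3.043 pp.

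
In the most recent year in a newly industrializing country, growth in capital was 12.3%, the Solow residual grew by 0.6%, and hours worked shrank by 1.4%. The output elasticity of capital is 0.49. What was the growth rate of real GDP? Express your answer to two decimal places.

Real GDP grew 5.91%.

Labor's share = 1 − 0.49 = 0.51.
Capital: 0.49 × 12.3 = 6.027 pp.
Hours worked: 0.51 × (-1.4) = -0.714 pp.
Output growth = 0.6 + 5.313 = 5.913%.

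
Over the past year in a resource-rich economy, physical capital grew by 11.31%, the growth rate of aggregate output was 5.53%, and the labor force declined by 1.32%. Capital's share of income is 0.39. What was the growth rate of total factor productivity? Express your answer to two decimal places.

1.92%

Labor's share = 1 − 0.39 = 0.61.
Physical capital: 0.39 × 11.31 = 4.4109 pp.
The labor force: 0.61 × (-1.32) = -0.8052 pp.
TFP growth = 5.53 − 3.6057 = 1.9243%.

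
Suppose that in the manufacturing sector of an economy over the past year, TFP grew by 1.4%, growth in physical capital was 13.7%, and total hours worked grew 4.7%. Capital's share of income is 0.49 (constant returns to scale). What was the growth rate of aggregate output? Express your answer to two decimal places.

Aggregate output growth was 10.51%.

Labor's share = 1 − 0.49 = 0.51.
Physical capital: 0.49 × 13.7 = 6.713 pp.
Total hours worked: 0.51 × 4.7 = 2.397 pp.
Output growth = 1.4 + 9.11 = 10.51%.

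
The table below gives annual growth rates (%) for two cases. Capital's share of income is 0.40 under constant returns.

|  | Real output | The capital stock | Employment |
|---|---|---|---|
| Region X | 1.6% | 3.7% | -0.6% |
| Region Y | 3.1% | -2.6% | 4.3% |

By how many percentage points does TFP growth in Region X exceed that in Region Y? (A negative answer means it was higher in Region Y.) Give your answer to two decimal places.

-1.08 percentage points

Labor's share = 1 − 0.4 = 0.6.
Region X: TFP = 1.6 − 1.48 + 0.36 = 0.48%.
Region Y: TFP = 3.1 + 1.04 − 2.58 = 1.56%.
Difference = 0.48 − (1.56) = -1.08 pp.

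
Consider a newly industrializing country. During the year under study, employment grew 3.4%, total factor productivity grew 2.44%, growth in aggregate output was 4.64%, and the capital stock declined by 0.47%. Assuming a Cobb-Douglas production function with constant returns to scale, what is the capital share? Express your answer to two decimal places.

gY = gA + α·gK + (1−α)·gL, so gY − gA − gL = α(gK − gL).
4.64 − 2.44 − 3.4 = α × (-0.47 − 3.4).
-1.2 = -3.87 α, so α = 0.3101.

The capital share is 0.31.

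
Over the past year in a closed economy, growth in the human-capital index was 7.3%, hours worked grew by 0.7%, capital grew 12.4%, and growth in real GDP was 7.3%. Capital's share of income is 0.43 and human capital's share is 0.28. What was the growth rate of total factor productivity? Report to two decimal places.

-0.28%

Labor's share = 1 − 0.43 − 0.28 = 0.29.
Capital: 0.43 × 12.4 = 5.332 pp.
The human-capital index: 0.28 × 7.3 = 2.044 pp.
Hours worked: 0.29 × 0.7 = 0.203 pp.
TFP growth = 7.3 − 7.579 = -0.279%.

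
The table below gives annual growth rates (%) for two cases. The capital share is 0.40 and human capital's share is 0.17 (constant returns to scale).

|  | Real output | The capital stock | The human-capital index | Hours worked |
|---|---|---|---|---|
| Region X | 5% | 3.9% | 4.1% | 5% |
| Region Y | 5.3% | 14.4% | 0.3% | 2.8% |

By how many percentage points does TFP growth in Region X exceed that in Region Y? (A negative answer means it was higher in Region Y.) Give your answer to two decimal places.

Labor's share = 1 − 0.4 − 0.17 = 0.43.
Region X: TFP = 5 − 1.56 − 0.697 − 2.15 = 0.593%.
Region Y: TFP = 5.3 − 5.76 − 0.051 − 1.204 = -1.715%.
Difference = 0.593 − (-1.715) = 2.308 pp.

2.31 percentage points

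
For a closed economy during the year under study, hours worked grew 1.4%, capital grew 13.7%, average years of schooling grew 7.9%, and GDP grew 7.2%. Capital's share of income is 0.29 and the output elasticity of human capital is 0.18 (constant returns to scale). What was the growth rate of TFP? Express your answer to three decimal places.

Labor's share = 1 − 0.29 − 0.18 = 0.53.
Capital: 0.29 × 13.7 = 3.973 pp.
Average years of schooling: 0.18 × 7.9 = 1.422 pp.
Hours worked: 0.53 × 1.4 = 0.742 pp.
TFP growth = 7.2 − 6.137 = 1.063%.

1.063%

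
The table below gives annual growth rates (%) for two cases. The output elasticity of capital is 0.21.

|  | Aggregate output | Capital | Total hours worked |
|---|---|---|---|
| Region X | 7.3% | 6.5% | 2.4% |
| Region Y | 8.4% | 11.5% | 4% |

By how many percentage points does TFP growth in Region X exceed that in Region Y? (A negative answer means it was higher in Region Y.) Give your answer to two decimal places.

1.21 percentage points

Labor's share = 1 − 0.21 = 0.79.
Region X: TFP = 7.3 − 1.365 − 1.896 = 4.039%.
Region Y: TFP = 8.4 − 2.415 − 3.16 = 2.825%.
Difference = 4.039 − (2.825) = 1.214 pp.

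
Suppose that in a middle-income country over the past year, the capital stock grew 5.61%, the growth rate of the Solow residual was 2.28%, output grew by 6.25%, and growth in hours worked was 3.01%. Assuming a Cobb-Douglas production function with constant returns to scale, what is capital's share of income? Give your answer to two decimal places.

Capital's share of income is 0.37.

gY = gA + α·gK + (1−α)·gL, so gY − gA − gL = α(gK − gL).
6.25 − 2.28 − 3.01 = α × (5.61 − 3.01).
0.96 = 2.6 α, so α = 0.3692.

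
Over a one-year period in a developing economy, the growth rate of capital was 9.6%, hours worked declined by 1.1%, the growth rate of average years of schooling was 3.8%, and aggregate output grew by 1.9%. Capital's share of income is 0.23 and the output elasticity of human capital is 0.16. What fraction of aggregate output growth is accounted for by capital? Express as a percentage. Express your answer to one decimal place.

Capital contributed 0.23 × 9.6 = 2.208 pp.
Share of growth = 2.208 / 1.9 × 100 = 116.211%.

116.2%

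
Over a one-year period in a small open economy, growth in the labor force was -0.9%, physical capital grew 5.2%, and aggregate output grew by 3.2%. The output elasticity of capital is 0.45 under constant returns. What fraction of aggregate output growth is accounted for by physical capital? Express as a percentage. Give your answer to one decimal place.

Physical capital contributed 0.45 × 5.2 = 2.34 pp.
Share of growth = 2.34 / 3.2 × 100 = 73.125%.

73.1%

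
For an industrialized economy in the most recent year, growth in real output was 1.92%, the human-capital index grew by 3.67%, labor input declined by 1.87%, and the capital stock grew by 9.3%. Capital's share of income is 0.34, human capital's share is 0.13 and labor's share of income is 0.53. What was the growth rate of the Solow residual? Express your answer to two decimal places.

-0.73%

Labor's share = 1 − 0.34 − 0.13 = 0.53.
The capital stock: 0.34 × 9.3 = 3.162 pp.
The human-capital index: 0.13 × 3.67 = 0.4771 pp.
Labor input: 0.53 × (-1.87) = -0.9911 pp.
TFP growth = 1.92 − 2.648 = -0.728%.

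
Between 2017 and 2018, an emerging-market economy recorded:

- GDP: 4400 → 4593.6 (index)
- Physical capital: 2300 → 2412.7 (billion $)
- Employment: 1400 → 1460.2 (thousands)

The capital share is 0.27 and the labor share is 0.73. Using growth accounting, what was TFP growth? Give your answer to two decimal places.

GDP growth = (4593.6 − 4400) / 4400 = 4.4%.
Physical capital growth = (2412.7 − 2300) / 2300 = 4.9%.
Employment growth = (1460.2 − 1400) / 1400 = 4.3%.
Labor's share = 1 − 0.27 = 0.73.
Physical capital: 0.27 × 4.9 = 1.323 pp.
Employment: 0.73 × 4.3 = 3.139 pp.
TFP growth = 4.4 − 4.462 = -0.062%.

-0.06%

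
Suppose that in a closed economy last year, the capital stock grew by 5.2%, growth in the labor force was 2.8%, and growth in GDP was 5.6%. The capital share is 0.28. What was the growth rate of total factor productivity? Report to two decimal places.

2.13%

Labor's share = 1 − 0.28 = 0.72.
The capital stock: 0.28 × 5.2 = 1.456 pp.
The labor force: 0.72 × 2.8 = 2.016 pp.
TFP growth = 5.6 − 3.472 = 2.128%.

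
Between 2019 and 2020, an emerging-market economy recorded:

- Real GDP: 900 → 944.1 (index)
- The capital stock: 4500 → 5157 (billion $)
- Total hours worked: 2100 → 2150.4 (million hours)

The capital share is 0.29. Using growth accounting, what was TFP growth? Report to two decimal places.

-1.04%

Real GDP growth = (944.1 − 900) / 900 = 4.9%.
The capital stock growth = (5157 − 4500) / 4500 = 14.6%.
Total hours worked growth = (2150.4 − 2100) / 2100 = 2.4%.
Labor's share = 1 − 0.29 = 0.71.
The capital stock: 0.29 × 14.6 = 4.234 pp.
Total hours worked: 0.71 × 2.4 = 1.704 pp.
TFP growth = 4.9 − 5.938 = -1.038%.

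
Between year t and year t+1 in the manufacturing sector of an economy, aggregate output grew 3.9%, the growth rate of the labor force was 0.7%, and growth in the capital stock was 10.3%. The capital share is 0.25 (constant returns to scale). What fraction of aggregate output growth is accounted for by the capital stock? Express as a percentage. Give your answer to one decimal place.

The capital stock contributed 0.25 × 10.3 = 2.575 pp.
Share of growth = 2.575 / 3.9 × 100 = 66.026%.

The capital stock accounted for 66.0% of growth.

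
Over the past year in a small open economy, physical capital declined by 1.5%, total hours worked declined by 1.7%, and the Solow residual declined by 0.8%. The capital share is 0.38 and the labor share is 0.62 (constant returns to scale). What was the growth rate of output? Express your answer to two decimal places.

-2.42%

Labor's share = 1 − 0.38 = 0.62.
Physical capital: 0.38 × (-1.5) = -0.57 pp.
Total hours worked: 0.62 × (-1.7) = -1.054 pp.
Output growth = -0.8 + (-1.624) = -2.424%.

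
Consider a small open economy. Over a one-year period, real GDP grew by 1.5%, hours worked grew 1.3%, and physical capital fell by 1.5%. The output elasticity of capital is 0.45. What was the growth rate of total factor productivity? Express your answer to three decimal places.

Labor's share = 1 − 0.45 = 0.55.
Physical capital: 0.45 × (-1.5) = -0.675 pp.
Hours worked: 0.55 × 1.3 = 0.715 pp.
TFP growth = 1.5 − 0.04 = 1.46%.

1.460%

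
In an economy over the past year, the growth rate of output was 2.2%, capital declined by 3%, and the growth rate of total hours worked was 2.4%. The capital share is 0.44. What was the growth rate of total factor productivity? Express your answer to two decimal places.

Labor's share = 1 − 0.44 = 0.56.
Capital: 0.44 × (-3) = -1.32 pp.
Total hours worked: 0.56 × 2.4 = 1.344 pp.
TFP growth = 2.2 − 0.024 = 2.176%.

Total factor productivity growth was 2.18%.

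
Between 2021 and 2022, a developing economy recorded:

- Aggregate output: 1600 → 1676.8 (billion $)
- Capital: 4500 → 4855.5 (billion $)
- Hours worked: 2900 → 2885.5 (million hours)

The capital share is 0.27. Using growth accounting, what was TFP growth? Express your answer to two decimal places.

Aggregate output growth = (1676.8 − 1600) / 1600 = 4.8%.
Capital growth = (4855.5 − 4500) / 4500 = 7.9%.
Hours worked growth = (2885.5 − 2900) / 2900 = -0.5%.
Labor's share = 1 − 0.27 = 0.73.
Capital: 0.27 × 7.9 = 2.133 pp.
Hours worked: 0.73 × (-0.5) = -0.365 pp.
TFP growth = 4.8 − 1.768 = 3.032%.

TFP growth was 3.03%.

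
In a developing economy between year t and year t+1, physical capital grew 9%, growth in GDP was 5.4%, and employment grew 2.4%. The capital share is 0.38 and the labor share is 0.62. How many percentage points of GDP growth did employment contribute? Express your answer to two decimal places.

Labor's share = 1 − 0.38 = 0.62.
Contribution = share × growth = 0.62 × 2.4 = 1.488 pp.

1.49 pp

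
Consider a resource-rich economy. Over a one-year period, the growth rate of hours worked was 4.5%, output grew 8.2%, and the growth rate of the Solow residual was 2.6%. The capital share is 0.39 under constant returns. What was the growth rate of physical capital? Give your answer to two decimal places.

Physical capital grew 7.32%.

Labor's share = 1 − 0.39 = 0.61.
gY = gA + 0.61×4.5 + 0.39×g.
0.39×g = 8.2 − 2.6 − 2.745 = 2.855.
g = 2.855 / 0.39 = 7.3205%.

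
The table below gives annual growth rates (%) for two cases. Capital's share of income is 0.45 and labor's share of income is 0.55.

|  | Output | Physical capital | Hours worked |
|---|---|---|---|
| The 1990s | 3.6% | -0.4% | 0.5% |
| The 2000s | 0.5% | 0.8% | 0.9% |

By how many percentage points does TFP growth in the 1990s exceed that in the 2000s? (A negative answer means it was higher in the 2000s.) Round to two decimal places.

Labor's share = 1 − 0.45 = 0.55.
The 1990s: TFP = 3.6 + 0.18 − 0.275 = 3.505%.
The 2000s: TFP = 0.5 − 0.36 − 0.495 = -0.355%.
Difference = 3.505 − (-0.355) = 3.86 pp.

3.86 percentage points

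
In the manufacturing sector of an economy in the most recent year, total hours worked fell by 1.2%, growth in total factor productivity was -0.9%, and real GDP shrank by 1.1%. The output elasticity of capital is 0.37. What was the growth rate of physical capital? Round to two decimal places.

1.50%

Labor's share = 1 − 0.37 = 0.63.
gY = gA + 0.63×(-1.2) + 0.37×g.
0.37×g = -1.1 + 0.9 + 0.756 = 0.556.
g = 0.556 / 0.37 = 1.5027%.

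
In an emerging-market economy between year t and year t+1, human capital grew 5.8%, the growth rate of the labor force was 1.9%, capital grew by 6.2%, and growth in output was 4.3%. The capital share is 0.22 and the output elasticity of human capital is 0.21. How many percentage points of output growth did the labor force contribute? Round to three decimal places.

1.083

Labor's share = 1 − 0.22 − 0.21 = 0.57.
Contribution = share × growth = 0.57 × 1.9 = 1.083 pp.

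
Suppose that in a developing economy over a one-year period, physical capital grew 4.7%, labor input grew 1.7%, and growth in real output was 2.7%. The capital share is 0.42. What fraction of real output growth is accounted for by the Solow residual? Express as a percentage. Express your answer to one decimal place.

Labor's share = 1 − 0.42 = 0.58.
Physical capital: 0.42 × 4.7 = 1.974 pp.
Labor input: 0.58 × 1.7 = 0.986 pp.
TFP growth = 2.7 − 2.96 = -0.26%.
TFP share of growth = -0.26 / 2.7 × 100 = -9.63%.

-9.6%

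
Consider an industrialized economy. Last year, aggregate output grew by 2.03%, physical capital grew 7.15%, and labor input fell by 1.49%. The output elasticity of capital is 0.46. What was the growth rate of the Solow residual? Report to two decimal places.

Labor's share = 1 − 0.46 = 0.54.
Physical capital: 0.46 × 7.15 = 3.289 pp.
Labor input: 0.54 × (-1.49) = -0.8046 pp.
TFP growth = 2.03 − 2.4844 = -0.4544%.

-0.45%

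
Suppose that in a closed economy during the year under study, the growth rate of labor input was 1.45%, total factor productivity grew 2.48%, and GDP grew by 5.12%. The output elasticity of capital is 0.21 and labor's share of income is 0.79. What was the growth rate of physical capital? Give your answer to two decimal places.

Labor's share = 1 − 0.21 = 0.79.
gY = gA + 0.79×1.45 + 0.21×g.
0.21×g = 5.12 − 2.48 − 1.1455 = 1.4945.
g = 1.4945 / 0.21 = 7.1167%.

7.12%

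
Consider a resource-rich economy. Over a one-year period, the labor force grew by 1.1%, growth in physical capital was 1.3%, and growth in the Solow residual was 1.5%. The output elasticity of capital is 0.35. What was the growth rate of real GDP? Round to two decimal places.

2.67%

Labor's share = 1 − 0.35 = 0.65.
Physical capital: 0.35 × 1.3 = 0.455 pp.
The labor force: 0.65 × 1.1 = 0.715 pp.
Output growth = 1.5 + 1.17 = 2.67%.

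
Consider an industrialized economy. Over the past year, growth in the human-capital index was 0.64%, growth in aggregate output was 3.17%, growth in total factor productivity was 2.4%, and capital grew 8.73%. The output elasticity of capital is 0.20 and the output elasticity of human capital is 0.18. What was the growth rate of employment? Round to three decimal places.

Labor's share = 1 − 0.2 − 0.18 = 0.62.
gY = gA + 0.2×8.73 + 0.18×0.64 + 0.62×g.
0.62×g = 3.17 − 2.4 − 1.8612 = -1.0912.
g = -1.0912 / 0.62 = -1.76%.

-1.760%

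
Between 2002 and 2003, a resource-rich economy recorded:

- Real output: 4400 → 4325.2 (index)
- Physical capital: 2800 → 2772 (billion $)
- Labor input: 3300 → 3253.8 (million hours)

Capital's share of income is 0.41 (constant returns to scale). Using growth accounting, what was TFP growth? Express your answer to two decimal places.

Real output growth = (4325.2 − 4400) / 4400 = -1.7%.
Physical capital growth = (2772 − 2800) / 2800 = -1%.
Labor input growth = (3253.8 − 3300) / 3300 = -1.4%.
Labor's share = 1 − 0.41 = 0.59.
Physical capital: 0.41 × (-1) = -0.41 pp.
Labor input: 0.59 × (-1.4) = -0.826 pp.
TFP growth = -1.7 + 1.236 = -0.464%.

-0.46%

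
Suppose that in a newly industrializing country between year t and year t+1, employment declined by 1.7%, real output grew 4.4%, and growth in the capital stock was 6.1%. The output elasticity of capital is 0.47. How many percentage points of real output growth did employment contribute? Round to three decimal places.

Labor's share = 1 − 0.47 = 0.53.
Contribution = share × growth = 0.53 × (-1.7) = -0.901 pp.

-0.901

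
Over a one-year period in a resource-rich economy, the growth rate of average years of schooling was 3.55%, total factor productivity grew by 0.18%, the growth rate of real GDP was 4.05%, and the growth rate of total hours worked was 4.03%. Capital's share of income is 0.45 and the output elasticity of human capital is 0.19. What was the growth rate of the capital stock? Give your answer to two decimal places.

Labor's share = 1 − 0.45 − 0.19 = 0.36.
gY = gA + 0.19×3.55 + 0.36×4.03 + 0.45×g.
0.45×g = 4.05 − 0.18 − 2.1253 = 1.7447.
g = 1.7447 / 0.45 = 3.8771%.

3.88%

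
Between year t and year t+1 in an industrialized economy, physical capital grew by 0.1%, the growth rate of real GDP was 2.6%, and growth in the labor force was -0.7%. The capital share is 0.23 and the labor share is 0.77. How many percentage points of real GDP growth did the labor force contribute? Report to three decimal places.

Labor's share = 1 − 0.23 = 0.77.
Contribution = share × growth = 0.77 × (-0.7) = -0.539 pp.

-0.539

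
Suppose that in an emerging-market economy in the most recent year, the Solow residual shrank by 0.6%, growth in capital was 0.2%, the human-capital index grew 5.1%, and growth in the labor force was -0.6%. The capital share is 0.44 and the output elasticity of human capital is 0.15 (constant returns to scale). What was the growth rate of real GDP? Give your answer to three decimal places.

Labor's share = 1 − 0.44 − 0.15 = 0.41.
Capital: 0.44 × 0.2 = 0.088 pp.
The human-capital index: 0.15 × 5.1 = 0.765 pp.
The labor force: 0.41 × (-0.6) = -0.246 pp.
Output growth = -0.6 + 0.607 = 0.007%.

0.007%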